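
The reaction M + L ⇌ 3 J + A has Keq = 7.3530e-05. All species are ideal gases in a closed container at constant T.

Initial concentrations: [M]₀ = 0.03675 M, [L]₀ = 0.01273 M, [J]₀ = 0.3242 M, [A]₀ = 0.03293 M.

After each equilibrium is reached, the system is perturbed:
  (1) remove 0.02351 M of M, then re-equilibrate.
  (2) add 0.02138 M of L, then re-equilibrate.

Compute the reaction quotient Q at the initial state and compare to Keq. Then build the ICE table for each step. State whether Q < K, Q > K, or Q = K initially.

Q₀ = 2.399; Q > K (proceeds reverse)

Q₀ = 2.399 vs Keq = 7.3530e-05 ⇒ Q>K, reverse
Step 1:
                   M          L          J          A
  Initial    0.03675    0.01273     0.3242    0.03293
  Change     0.03291    0.03291   -0.09873   -0.03291
  Equil      0.06966    0.04564     0.2255 2.0395e-05
  solve Keq expr → x = -0.03291; check Q = 7.3530e-05
Then remove 0.02351 M of M.
Step 2:
                   M          L          J          A
  Initial    0.04615    0.04564     0.2255 2.0395e-05
  Change  6.8754e-06 6.8754e-06 -2.0626e-05 -6.8754e-06
  Equil      0.04616    0.04565     0.2255 1.3519e-05
  solve Keq expr → x = -6.8754e-06; check Q = 7.3530e-05
Then add 0.02138 M of L.
Step 3:
                   M          L          J          A
  Initial    0.04616    0.06703     0.2255 1.3519e-05
  Change  -6.3225e-06 -6.3225e-06 1.8968e-05 6.3225e-06
  Equil      0.04615    0.06702     0.2255 1.9842e-05
  solve Keq expr → x = 6.3225e-06; check Q = 7.3530e-05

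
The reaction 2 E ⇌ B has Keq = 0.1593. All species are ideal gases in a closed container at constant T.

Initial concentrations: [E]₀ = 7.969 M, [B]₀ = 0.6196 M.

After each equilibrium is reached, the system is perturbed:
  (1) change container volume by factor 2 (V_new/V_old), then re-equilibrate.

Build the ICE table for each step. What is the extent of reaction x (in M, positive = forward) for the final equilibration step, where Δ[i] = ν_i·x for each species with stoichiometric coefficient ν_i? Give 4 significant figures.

x = -0.2639 M

Q₀ = 0.009757 vs Keq = 0.1593 ⇒ Q<K, forward
Step 1:
                  E         B
  init        7.969    0.6196
  Δ          -3.938     1.969
  eq          4.031     2.589
  solve Keq expr → x = 1.969; check Q = 0.1593
Then change container volume by factor 2 (V_new/V_old).
Step 2:
                  E         B
  init        2.016     1.294
  Δ          0.5278   -0.2639
  eq          2.543      1.03
  solve Keq expr → x = -0.2639; check Q = 0.1593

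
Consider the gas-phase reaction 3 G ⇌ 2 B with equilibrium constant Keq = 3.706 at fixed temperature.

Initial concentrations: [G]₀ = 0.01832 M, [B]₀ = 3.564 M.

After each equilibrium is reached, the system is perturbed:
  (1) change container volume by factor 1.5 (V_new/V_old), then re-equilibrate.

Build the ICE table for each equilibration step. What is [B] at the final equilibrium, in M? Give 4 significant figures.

[B]_eq = 1.757 M

Q₀ = 2.0659e+06 vs Keq = 3.706 ⇒ Q>K, reverse
Step 1:
                    G           B
  I           0.01832       3.564
  C             1.245     -0.8301
  E             1.263       2.734
  solve Keq expr → x = -0.415; check Q = 3.706
Then change container volume by factor 1.5 (V_new/V_old).
Step 2:
                    G           B
  I            0.8423       1.823
  C           0.09857    -0.06572
  E            0.9409       1.757
  solve Keq expr → x = -0.03286; check Q = 3.706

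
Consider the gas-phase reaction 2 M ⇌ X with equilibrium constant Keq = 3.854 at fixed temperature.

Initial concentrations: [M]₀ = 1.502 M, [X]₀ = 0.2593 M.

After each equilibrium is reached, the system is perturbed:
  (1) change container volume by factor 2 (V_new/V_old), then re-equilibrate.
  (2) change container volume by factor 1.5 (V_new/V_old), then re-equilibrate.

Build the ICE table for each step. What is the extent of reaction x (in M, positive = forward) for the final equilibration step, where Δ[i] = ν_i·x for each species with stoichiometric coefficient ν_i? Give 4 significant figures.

Q₀ = 0.1149 vs Keq = 3.854 ⇒ Q<K, forward
Step 1:
                    M           X
  I             1.502      0.2593
  C            -1.051      0.5254
  E            0.4512      0.7847
  solve Keq expr → x = 0.5254; check Q = 3.854
Then change container volume by factor 2 (V_new/V_old).
Step 2:
                    M           X
  I            0.2256      0.3923
  C           0.07732    -0.03866
  E            0.3029      0.3537
  solve Keq expr → x = -0.03866; check Q = 3.854
Then change container volume by factor 1.5 (V_new/V_old).
Step 3:
                    M           X
  I             0.202      0.2358
  C           0.03581    -0.01791
  E            0.2378      0.2179
  solve Keq expr → x = -0.01791; check Q = 3.854

x = -0.01791 M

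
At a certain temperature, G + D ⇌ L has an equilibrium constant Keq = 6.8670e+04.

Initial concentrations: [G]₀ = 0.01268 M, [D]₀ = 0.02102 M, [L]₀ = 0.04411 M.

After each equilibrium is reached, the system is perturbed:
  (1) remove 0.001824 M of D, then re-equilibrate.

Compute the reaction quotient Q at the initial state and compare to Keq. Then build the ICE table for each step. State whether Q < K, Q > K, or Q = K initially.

Q₀ = 165.5; Q < K (proceeds forward)

Q₀ = 165.5 vs Keq = 6.8670e+04 ⇒ Q<K, forward
Step 1:
                    G           D           L
  Initial     0.01268     0.02102     0.04411
  Change     -0.01258    -0.01258     0.01258
  Equil    9.7842e-05    0.008438     0.05669
  solve Keq expr → x = 0.01258; check Q = 6.8670e+04
Then remove 0.001824 M of D.
Step 2:
                    G           D           L
  Initial  9.7842e-05    0.006614     0.05669
  Change   2.6429e-05  2.6429e-05 -2.6429e-05
  Equil    1.2427e-04     0.00664     0.05667
  solve Keq expr → x = -2.6429e-05; check Q = 6.8670e+04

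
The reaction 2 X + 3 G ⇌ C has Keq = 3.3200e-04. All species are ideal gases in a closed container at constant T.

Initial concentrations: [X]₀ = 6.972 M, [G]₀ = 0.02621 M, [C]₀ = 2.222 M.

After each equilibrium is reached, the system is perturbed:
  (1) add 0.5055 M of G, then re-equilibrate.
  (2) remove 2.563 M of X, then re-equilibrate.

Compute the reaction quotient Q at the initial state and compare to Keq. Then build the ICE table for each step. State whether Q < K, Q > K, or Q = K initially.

Q₀ = 2539 vs Keq = 3.3200e-04 ⇒ Q>K, reverse
Step 1:
                    X           G           C
  Initial       6.972     0.02621       2.222
  Change        2.244       3.366      -1.122
  Equil         9.216       3.392         1.1
  solve Keq expr → x = -1.122; check Q = 3.3200e-04
Then add 0.5055 M of G.
Step 2:
                    X           G           C
  Initial       9.216       3.897         1.1
  Change      -0.2241     -0.3361       0.112
  Equil         8.992       3.561       1.212
  solve Keq expr → x = 0.112; check Q = 3.3200e-04
Then remove 2.563 M of X.
Step 3:
                    X           G           C
  Initial       6.429       3.561       1.212
  Change       0.3482      0.5223     -0.1741
  Equil         6.777       4.083       1.038
  solve Keq expr → x = -0.1741; check Q = 3.3200e-04

Q₀ = 2539; Q > K (proceeds reverse)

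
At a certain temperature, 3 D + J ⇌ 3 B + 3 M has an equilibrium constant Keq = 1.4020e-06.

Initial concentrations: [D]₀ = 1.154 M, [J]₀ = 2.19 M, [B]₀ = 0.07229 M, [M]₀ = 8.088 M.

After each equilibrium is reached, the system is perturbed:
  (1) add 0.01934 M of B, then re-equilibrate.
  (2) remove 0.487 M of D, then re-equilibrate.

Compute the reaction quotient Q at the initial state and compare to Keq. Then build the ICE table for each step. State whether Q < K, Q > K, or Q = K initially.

Q₀ = 0.05939; Q > K (proceeds reverse)

Q₀ = 0.05939 vs Keq = 1.4020e-06 ⇒ Q>K, reverse
Step 1:
                  D         J         B         M
  I           1.154      2.19   0.07229     8.088
  C         0.07006   0.02335  -0.07006  -0.07006
  E           1.224     2.213  0.002227     8.018
  solve Keq expr → x = -0.02335; check Q = 1.4020e-06
Then add 0.01934 M of B.
Step 2:
                  D         J         B         M
  I           1.224     2.213   0.02157     8.018
  C          0.0193  0.006432   -0.0193   -0.0193
  E           1.243      2.22   0.00227     7.999
  solve Keq expr → x = -0.006432; check Q = 1.4020e-06
Then remove 0.487 M of D.
Step 3:
                  D         J         B         M
  I          0.7564      2.22   0.00227     7.999
  C       8.8709e-04 2.9570e-04 -8.8709e-04 -8.8709e-04
  E          0.7572      2.22  0.001382     7.998
  solve Keq expr → x = -2.9570e-04; check Q = 1.4020e-06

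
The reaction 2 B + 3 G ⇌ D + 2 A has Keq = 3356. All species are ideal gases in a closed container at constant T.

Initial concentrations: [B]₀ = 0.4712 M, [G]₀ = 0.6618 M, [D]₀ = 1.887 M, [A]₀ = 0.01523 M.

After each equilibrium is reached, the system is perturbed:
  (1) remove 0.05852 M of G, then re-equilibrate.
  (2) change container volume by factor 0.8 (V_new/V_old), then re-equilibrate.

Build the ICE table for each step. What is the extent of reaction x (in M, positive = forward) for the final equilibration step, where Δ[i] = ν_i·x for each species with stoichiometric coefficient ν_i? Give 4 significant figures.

x = 0.005191 M

Q₀ = 0.006801 vs Keq = 3356 ⇒ Q<K, forward
Step 1:
                  B         G         D         A
  Initial    0.4712    0.6618     1.887   0.01523
  Change     -0.335   -0.5025    0.1675     0.335
  Equil      0.1362    0.1593     2.054    0.3502
  solve Keq expr → x = 0.1675; check Q = 3356
Then remove 0.05852 M of G.
Step 2:
                  B         G         D         A
  Initial    0.1362    0.1008     2.054    0.3502
  Change    0.02371   0.03556  -0.01185  -0.02371
  Equil      0.1599    0.1364     2.043    0.3265
  solve Keq expr → x = -0.01185; check Q = 3356
Then change container volume by factor 0.8 (V_new/V_old).
Step 3:
                  B         G         D         A
  Initial    0.1999    0.1705     2.553    0.4081
  Change   -0.01038  -0.01557  0.005191   0.01038
  Equil      0.1895    0.1549     2.558    0.4185
  solve Keq expr → x = 0.005191; check Q = 3356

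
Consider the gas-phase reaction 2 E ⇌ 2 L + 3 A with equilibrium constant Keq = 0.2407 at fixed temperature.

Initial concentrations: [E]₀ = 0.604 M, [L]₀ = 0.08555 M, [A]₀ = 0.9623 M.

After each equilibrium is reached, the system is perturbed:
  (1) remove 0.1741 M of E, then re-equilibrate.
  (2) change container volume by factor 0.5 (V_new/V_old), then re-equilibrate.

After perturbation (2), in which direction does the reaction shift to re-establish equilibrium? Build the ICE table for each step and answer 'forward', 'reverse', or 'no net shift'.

Q₀ = 0.01788 vs Keq = 0.2407 ⇒ Q<K, forward
Step 1:
                   E          L          A
  I            0.604    0.08555     0.9623
  C          -0.1138     0.1138     0.1708
  E           0.4902     0.1994      1.133
  solve Keq expr → x = 0.05692; check Q = 0.2407
Then remove 0.1741 M of E.
Step 2:
                   E          L          A
  I           0.3161     0.1994      1.133
  C          0.04126   -0.04126   -0.06189
  E           0.3573     0.1581      1.071
  solve Keq expr → x = -0.02063; check Q = 0.2407
Then change container volume by factor 0.5 (V_new/V_old).
Step 3:
                   E          L          A
  I           0.7146     0.3163      2.142
  C           0.1547    -0.1547    -0.2321
  E           0.8694     0.1615       1.91
  solve Keq expr → x = -0.07736; check Q = 0.2407

Direction: reverse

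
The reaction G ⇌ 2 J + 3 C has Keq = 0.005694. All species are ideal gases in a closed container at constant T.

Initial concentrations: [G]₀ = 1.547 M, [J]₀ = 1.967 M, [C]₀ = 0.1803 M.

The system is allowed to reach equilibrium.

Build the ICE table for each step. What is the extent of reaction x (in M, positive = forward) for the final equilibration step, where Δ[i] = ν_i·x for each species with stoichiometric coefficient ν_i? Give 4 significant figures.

Q₀ = 0.01466 vs Keq = 0.005694 ⇒ Q>K, reverse
Step 1:
                  G         J         C
  Initial     1.547     1.967    0.1803
  Change    0.01563  -0.03126  -0.04689
  Equil       1.563     1.936    0.1334
  solve Keq expr → x = -0.01563; check Q = 0.005694

x = -0.01563 M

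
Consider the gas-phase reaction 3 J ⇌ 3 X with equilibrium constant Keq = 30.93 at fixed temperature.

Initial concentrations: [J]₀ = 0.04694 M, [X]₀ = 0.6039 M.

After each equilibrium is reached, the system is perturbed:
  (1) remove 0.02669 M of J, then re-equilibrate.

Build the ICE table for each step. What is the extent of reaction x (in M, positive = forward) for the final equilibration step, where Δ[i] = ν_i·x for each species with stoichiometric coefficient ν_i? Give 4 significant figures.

x = -0.006747 M

Q₀ = 2129 vs Keq = 30.93 ⇒ Q>K, reverse
Step 1:
                    J           X
  Initial     0.04694      0.6039
  Change       0.1103     -0.1103
  Equil        0.1572      0.4936
  solve Keq expr → x = -0.03677; check Q = 30.93
Then remove 0.02669 M of J.
Step 2:
                    J           X
  Initial      0.1306      0.4936
  Change      0.02024    -0.02024
  Equil        0.1508      0.4734
  solve Keq expr → x = -0.006747; check Q = 30.93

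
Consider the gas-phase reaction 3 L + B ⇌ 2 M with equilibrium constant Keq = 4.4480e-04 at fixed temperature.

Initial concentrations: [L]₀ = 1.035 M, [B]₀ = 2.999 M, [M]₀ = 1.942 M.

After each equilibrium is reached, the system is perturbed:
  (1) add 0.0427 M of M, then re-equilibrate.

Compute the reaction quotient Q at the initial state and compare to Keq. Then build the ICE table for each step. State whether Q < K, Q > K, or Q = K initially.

Q₀ = 1.134 vs Keq = 4.4480e-04 ⇒ Q>K, reverse
Step 1:
                    L           B           M
  I             1.035       2.999       1.942
  C             2.501      0.8337      -1.667
  E             3.536       3.833      0.2746
  solve Keq expr → x = -0.8337; check Q = 4.4480e-04
Then add 0.0427 M of M.
Step 2:
                    L           B           M
  I             3.536       3.833      0.3173
  C           0.05366     0.01789    -0.03577
  E              3.59       3.851      0.2815
  solve Keq expr → x = -0.01789; check Q = 4.4480e-04

Q₀ = 1.134; Q > K (proceeds reverse)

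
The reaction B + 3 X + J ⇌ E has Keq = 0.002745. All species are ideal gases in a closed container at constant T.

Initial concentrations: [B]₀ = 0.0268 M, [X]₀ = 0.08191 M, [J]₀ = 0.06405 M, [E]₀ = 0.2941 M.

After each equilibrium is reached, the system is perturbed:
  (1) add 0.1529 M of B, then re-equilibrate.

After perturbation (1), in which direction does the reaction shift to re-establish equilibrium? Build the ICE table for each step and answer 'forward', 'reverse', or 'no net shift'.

Q₀ = 3.1177e+05 vs Keq = 0.002745 ⇒ Q>K, reverse
Step 1:
                   B          X          J          E
  Initial     0.0268    0.08191    0.06405     0.2941
  Change      0.2938     0.8815     0.2938    -0.2938
  Equil       0.3206     0.9634     0.3579 2.8160e-04
  solve Keq expr → x = -0.2938; check Q = 0.002745
Then add 0.1529 M of B.
Step 2:
                   B          X          J          E
  Initial     0.4735     0.9634     0.3579 2.8160e-04
  Change  -1.3350e-04 -4.0050e-04 -1.3350e-04 1.3350e-04
  Equil       0.4734      0.963     0.3577 4.1510e-04
  solve Keq expr → x = 1.3350e-04; check Q = 0.002745

Direction: forward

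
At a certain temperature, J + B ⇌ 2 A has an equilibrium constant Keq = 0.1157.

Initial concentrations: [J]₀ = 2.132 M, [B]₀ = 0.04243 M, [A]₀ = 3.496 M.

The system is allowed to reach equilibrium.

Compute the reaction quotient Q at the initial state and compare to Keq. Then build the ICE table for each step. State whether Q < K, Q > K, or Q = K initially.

Q₀ = 135.1; Q > K (proceeds reverse)

Q₀ = 135.1 vs Keq = 0.1157 ⇒ Q>K, reverse
Step 1:
                   J          B          A
  init         2.132    0.04243      3.496
  Δ             1.37       1.37      -2.74
  eq           3.502      1.412     0.7564
  solve Keq expr → x = -1.37; check Q = 0.1157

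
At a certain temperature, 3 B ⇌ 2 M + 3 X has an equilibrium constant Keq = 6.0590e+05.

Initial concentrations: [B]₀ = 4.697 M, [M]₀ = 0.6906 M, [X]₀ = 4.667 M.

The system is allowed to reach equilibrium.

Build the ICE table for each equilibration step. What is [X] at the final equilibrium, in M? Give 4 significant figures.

Q₀ = 0.4678 vs Keq = 6.0590e+05 ⇒ Q<K, forward
Step 1:
                    B           M           X
  Initial       4.697      0.6906       4.667
  Change       -4.442       2.961       4.442
  Equil        0.2553       3.652       9.109
  solve Keq expr → x = 1.481; check Q = 6.0590e+05

[X]_eq = 9.109 M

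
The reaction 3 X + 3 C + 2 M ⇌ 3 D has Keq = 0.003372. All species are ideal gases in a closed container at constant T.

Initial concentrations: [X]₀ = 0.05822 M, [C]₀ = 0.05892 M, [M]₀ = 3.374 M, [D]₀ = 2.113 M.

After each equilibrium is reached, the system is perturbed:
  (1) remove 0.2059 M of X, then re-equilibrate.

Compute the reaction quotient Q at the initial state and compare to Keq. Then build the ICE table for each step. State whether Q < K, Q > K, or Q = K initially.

Q₀ = 2.0531e+07 vs Keq = 0.003372 ⇒ Q>K, reverse
Step 1:
                    X           C           M           D
  Initial     0.05822     0.05892       3.374       2.113
  Change        1.341       1.341      0.8937      -1.341
  Equil         1.399         1.4       4.268      0.7724
  solve Keq expr → x = -0.4469; check Q = 0.003372
Then remove 0.2059 M of X.
Step 2:
                    X           C           M           D
  Initial       1.193         1.4       4.268      0.7724
  Change      0.05367     0.05367     0.03578    -0.05367
  Equil         1.247       1.453       4.304      0.7187
  solve Keq expr → x = -0.01789; check Q = 0.003372

Q₀ = 2.0531e+07; Q > K (proceeds reverse)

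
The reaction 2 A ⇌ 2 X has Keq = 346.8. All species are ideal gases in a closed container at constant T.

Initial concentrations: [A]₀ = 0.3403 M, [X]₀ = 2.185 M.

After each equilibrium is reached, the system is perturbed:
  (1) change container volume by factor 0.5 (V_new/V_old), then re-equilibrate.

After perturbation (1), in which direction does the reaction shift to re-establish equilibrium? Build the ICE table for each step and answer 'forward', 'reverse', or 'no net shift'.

Q₀ = 41.23 vs Keq = 346.8 ⇒ Q<K, forward
Step 1:
                  A         X
  init       0.3403     2.185
  Δ         -0.2116    0.2116
  eq         0.1287     2.397
  solve Keq expr → x = 0.1058; check Q = 346.8
Then change container volume by factor 0.5 (V_new/V_old).
Step 2:
                  A         X
  init       0.2574     4.793
  Δ               0         0
  eq         0.2574     4.793
  solve Keq expr → x = 0; check Q = 346.8

Direction: no net shift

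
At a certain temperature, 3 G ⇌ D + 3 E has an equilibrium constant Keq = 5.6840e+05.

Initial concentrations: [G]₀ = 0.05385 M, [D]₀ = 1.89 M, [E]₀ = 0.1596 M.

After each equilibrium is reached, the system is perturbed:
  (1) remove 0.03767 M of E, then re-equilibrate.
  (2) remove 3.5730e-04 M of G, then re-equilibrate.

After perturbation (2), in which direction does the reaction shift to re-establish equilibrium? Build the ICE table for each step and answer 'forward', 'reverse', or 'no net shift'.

Direction: reverse

Q₀ = 49.2 vs Keq = 5.6840e+05 ⇒ Q<K, forward
Step 1:
                    G           D           E
  init        0.05385        1.89      0.1596
  Δ           -0.0507      0.0169      0.0507
  eq         0.003148       1.907      0.2103
  solve Keq expr → x = 0.0169; check Q = 5.6840e+05
Then remove 0.03767 M of E.
Step 2:
                    G           D           E
  init       0.003148       1.907      0.1726
  Δ       -5.5552e-04  1.8517e-04  5.5552e-04
  eq         0.002593       1.907      0.1732
  solve Keq expr → x = 1.8517e-04; check Q = 5.6840e+05
Then remove 3.5730e-04 M of G.
Step 3:
                    G           D           E
  init       0.002235       1.907      0.1732
  Δ        3.5198e-04 -1.1733e-04 -3.5198e-04
  eq         0.002587       1.907      0.1728
  solve Keq expr → x = -1.1733e-04; check Q = 5.6840e+05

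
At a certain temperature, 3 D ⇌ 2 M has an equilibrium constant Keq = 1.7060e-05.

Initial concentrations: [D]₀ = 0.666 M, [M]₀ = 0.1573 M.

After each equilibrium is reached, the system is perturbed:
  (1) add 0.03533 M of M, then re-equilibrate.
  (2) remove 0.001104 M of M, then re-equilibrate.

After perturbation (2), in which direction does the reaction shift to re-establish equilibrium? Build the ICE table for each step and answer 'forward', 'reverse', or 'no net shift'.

Direction: forward

Q₀ = 0.08376 vs Keq = 1.7060e-05 ⇒ Q>K, reverse
Step 1:
                    D           M
  Initial       0.666      0.1573
  Change       0.2307     -0.1538
  Equil        0.8967    0.003507
  solve Keq expr → x = -0.0769; check Q = 1.7060e-05
Then add 0.03533 M of M.
Step 2:
                    D           M
  Initial      0.8967     0.03884
  Change      0.05253    -0.03502
  Equil        0.9492     0.00382
  solve Keq expr → x = -0.01751; check Q = 1.7060e-05
Then remove 0.001104 M of M.
Step 3:
                    D           M
  Initial      0.9492    0.002716
  Change    -0.001641    0.001094
  Equil        0.9476     0.00381
  solve Keq expr → x = 5.4705e-04; check Q = 1.7060e-05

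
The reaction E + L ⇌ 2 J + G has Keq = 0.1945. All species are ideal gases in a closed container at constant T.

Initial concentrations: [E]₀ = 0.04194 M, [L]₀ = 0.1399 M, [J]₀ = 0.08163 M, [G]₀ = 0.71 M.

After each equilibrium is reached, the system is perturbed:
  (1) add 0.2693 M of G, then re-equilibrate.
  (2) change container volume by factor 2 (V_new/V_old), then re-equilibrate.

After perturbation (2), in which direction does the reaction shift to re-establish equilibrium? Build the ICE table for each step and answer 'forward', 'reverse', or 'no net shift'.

Q₀ = 0.8063 vs Keq = 0.1945 ⇒ Q>K, reverse
Step 1:
                    E           L           J           G
  I           0.04194      0.1399     0.08163        0.71
  C           0.01574     0.01574    -0.03148    -0.01574
  E           0.05768      0.1556     0.05015      0.6943
  solve Keq expr → x = -0.01574; check Q = 0.1945
Then add 0.2693 M of G.
Step 2:
                    E           L           J           G
  I           0.05768      0.1556     0.05015      0.9636
  C             0.003       0.003      -0.006      -0.003
  E           0.06068      0.1586     0.04415      0.9606
  solve Keq expr → x = -0.003; check Q = 0.1945
Then change container volume by factor 2 (V_new/V_old).
Step 3:
                    E           L           J           G
  I           0.03034     0.07932     0.02207      0.4803
  C         -0.003329   -0.003329    0.006657    0.003329
  E           0.02701     0.07599     0.02873      0.4836
  solve Keq expr → x = 0.003329; check Q = 0.1945

Direction: forward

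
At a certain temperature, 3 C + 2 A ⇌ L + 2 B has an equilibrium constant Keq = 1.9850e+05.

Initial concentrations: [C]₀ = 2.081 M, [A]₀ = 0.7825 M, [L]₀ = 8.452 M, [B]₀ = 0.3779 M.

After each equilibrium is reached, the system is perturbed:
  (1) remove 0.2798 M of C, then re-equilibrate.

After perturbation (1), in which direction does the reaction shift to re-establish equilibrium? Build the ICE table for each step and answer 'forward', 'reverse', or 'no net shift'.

Q₀ = 0.2187 vs Keq = 1.9850e+05 ⇒ Q<K, forward
Step 1:
                   C          A          L          B
  I            2.081     0.7825      8.452     0.3779
  C           -1.161    -0.7738     0.3869     0.7738
  E           0.9203   0.008705      8.839      1.152
  solve Keq expr → x = 0.3869; check Q = 1.9850e+05
Then remove 0.2798 M of C.
Step 2:
                   C          A          L          B
  I           0.6405   0.008705      8.839      1.152
  C         0.008856   0.005904  -0.002952  -0.005904
  E           0.6494    0.01461      8.836      1.146
  solve Keq expr → x = -0.002952; check Q = 1.9850e+05

Direction: reverse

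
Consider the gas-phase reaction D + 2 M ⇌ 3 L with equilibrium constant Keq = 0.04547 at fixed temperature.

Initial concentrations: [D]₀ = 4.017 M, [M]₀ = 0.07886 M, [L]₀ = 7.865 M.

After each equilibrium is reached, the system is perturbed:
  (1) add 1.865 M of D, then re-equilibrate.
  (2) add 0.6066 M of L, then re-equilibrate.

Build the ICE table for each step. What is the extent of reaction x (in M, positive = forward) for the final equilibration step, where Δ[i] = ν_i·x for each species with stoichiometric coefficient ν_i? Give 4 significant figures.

Q₀ = 1.9475e+04 vs Keq = 0.04547 ⇒ Q>K, reverse
Step 1:
                   D          M          L
  Initial      4.017    0.07886      7.865
  Change       2.057      4.114     -6.172
  Equil        6.074      4.193      1.693
  solve Keq expr → x = -2.057; check Q = 0.04547
Then add 1.865 M of D.
Step 2:
                   D          M          L
  Initial      7.939      4.193      1.693
  Change    -0.04311   -0.08621     0.1293
  Equil        7.896      4.107      1.823
  solve Keq expr → x = 0.04311; check Q = 0.04547
Then add 0.6066 M of L.
Step 3:
                   D          M          L
  Initial      7.896      4.107      2.429
  Change      0.1655     0.3311    -0.4966
  Equil        8.062      4.438      1.933
  solve Keq expr → x = -0.1655; check Q = 0.04547

x = -0.1655 M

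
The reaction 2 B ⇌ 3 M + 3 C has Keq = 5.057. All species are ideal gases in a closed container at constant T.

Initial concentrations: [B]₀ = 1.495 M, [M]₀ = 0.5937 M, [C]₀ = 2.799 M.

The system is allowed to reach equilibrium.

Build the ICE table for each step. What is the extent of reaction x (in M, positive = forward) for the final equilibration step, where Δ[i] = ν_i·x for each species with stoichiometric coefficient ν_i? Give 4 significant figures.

Q₀ = 2.053 vs Keq = 5.057 ⇒ Q<K, forward
Step 1:
                    B           M           C
  init          1.495      0.5937       2.799
  Δ          -0.09233      0.1385      0.1385
  eq            1.403      0.7322       2.937
  solve Keq expr → x = 0.04616; check Q = 5.057

x = 0.04616 M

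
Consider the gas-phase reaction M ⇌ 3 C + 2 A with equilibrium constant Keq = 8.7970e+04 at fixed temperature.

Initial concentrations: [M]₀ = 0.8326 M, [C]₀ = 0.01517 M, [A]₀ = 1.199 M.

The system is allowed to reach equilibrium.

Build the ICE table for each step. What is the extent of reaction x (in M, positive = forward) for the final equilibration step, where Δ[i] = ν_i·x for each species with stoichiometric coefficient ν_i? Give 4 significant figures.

x = 0.8311 M

Q₀ = 6.0278e-06 vs Keq = 8.7970e+04 ⇒ Q<K, forward
Step 1:
                   M          C          A
  I           0.8326    0.01517      1.199
  C          -0.8311      2.493      1.662
  E         0.001469      2.509      2.861
  solve Keq expr → x = 0.8311; check Q = 8.7970e+04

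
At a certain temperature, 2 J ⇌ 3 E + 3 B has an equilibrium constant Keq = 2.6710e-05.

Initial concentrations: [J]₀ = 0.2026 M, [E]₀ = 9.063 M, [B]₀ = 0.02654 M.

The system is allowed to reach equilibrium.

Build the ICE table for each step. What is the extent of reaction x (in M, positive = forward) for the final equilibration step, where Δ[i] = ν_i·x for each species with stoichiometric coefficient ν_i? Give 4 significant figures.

x = -0.008445 M

Q₀ = 0.339 vs Keq = 2.6710e-05 ⇒ Q>K, reverse
Step 1:
                    J           E           B
  init         0.2026       9.063     0.02654
  Δ           0.01689    -0.02534    -0.02534
  eq           0.2195       9.038    0.001204
  solve Keq expr → x = -0.008445; check Q = 2.6710e-05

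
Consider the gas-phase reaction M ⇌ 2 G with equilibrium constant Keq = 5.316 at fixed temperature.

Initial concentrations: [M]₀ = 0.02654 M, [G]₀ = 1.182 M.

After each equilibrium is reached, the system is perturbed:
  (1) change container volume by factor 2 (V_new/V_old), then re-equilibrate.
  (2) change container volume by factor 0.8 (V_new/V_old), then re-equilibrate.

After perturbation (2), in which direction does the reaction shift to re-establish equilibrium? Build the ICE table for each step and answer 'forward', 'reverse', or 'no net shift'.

Direction: reverse

Q₀ = 52.64 vs Keq = 5.316 ⇒ Q>K, reverse
Step 1:
                    M           G
  init        0.02654       1.182
  Δ             0.132      -0.264
  eq           0.1585       0.918
  solve Keq expr → x = -0.132; check Q = 5.316
Then change container volume by factor 2 (V_new/V_old).
Step 2:
                    M           G
  init        0.07927       0.459
  Δ          -0.02899     0.05798
  eq          0.05028       0.517
  solve Keq expr → x = 0.02899; check Q = 5.316
Then change container volume by factor 0.8 (V_new/V_old).
Step 3:
                    M           G
  init        0.06285      0.6462
  Δ           0.01063    -0.02126
  eq          0.07348       0.625
  solve Keq expr → x = -0.01063; check Q = 5.316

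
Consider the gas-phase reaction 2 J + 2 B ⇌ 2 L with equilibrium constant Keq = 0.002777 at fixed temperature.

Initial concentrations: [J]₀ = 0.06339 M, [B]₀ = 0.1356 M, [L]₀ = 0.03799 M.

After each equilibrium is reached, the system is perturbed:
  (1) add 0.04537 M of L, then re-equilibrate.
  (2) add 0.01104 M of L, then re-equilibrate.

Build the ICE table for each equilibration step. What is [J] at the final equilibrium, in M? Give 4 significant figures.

[J]_eq = 0.1559 M

Q₀ = 19.53 vs Keq = 0.002777 ⇒ Q>K, reverse
Step 1:
                   J          B          L
  init       0.06339     0.1356    0.03799
  Δ          0.03708    0.03708   -0.03708
  eq          0.1005     0.1727 9.1419e-04
  solve Keq expr → x = -0.01854; check Q = 0.002777
Then add 0.04537 M of L.
Step 2:
                   J          B          L
  init        0.1005     0.1727    0.04628
  Δ          0.04462    0.04462   -0.04462
  eq          0.1451     0.2173   0.001661
  solve Keq expr → x = -0.02231; check Q = 0.002777
Then add 0.01104 M of L.
Step 3:
                   J          B          L
  init        0.1451     0.2173     0.0127
  Δ          0.01083    0.01083   -0.01083
  eq          0.1559     0.2281   0.001874
  solve Keq expr → x = -0.005414; check Q = 0.002777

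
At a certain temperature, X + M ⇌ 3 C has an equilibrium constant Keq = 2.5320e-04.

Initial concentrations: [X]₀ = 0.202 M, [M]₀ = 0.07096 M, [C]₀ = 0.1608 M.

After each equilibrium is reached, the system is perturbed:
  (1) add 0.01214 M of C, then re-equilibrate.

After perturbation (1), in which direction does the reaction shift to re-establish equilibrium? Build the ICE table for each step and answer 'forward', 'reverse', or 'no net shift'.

Direction: reverse

Q₀ = 0.2901 vs Keq = 2.5320e-04 ⇒ Q>K, reverse
Step 1:
                  X         M         C
  I           0.202   0.07096    0.1608
  C         0.04709   0.04709   -0.1413
  E          0.2491    0.1181   0.01953
  solve Keq expr → x = -0.04709; check Q = 2.5320e-04
Then add 0.01214 M of C.
Step 2:
                  X         M         C
  I          0.2491    0.1181   0.03167
  C        0.003941  0.003941  -0.01182
  E           0.253     0.122   0.01985
  solve Keq expr → x = -0.003941; check Q = 2.5320e-04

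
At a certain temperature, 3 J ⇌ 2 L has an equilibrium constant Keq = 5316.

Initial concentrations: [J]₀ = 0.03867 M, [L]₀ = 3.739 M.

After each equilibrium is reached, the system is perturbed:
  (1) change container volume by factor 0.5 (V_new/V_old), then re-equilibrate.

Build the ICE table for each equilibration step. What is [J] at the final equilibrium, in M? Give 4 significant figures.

Q₀ = 2.4176e+05 vs Keq = 5316 ⇒ Q>K, reverse
Step 1:
                   J          L
  I          0.03867      3.739
  C          0.09775   -0.06517
  E           0.1364      3.674
  solve Keq expr → x = -0.03258; check Q = 5316
Then change container volume by factor 0.5 (V_new/V_old).
Step 2:
                   J          L
  I           0.2728      7.348
  C         -0.05556    0.03704
  E           0.2173      7.385
  solve Keq expr → x = 0.01852; check Q = 5316

[J]_eq = 0.2173 M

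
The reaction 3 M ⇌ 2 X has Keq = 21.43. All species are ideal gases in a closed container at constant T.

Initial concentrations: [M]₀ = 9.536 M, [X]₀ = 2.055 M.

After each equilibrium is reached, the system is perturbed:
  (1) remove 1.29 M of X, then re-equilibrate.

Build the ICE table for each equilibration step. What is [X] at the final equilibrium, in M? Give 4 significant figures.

[X]_eq = 6.303 M

Q₀ = 0.00487 vs Keq = 21.43 ⇒ Q<K, forward
Step 1:
                    M           X
  init          9.536       2.055
  Δ            -8.157       5.438
  eq            1.379       7.493
  solve Keq expr → x = 2.719; check Q = 21.43
Then remove 1.29 M of X.
Step 2:
                    M           X
  init          1.379       6.203
  Δ           -0.1501      0.1001
  eq            1.228       6.303
  solve Keq expr → x = 0.05004; check Q = 21.43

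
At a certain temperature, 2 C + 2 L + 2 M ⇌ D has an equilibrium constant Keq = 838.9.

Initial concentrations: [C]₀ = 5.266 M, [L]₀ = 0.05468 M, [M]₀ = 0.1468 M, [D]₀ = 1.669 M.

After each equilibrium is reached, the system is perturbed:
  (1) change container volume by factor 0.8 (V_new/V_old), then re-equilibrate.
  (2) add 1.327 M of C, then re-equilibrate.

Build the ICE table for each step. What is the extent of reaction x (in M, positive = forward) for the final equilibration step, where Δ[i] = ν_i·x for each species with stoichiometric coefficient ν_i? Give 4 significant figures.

x = 0.003135 M

Q₀ = 934.1 vs Keq = 838.9 ⇒ Q>K, reverse
Step 1:
                    C           L           M           D
  Initial       5.266     0.05468      0.1468       1.669
  Change     0.002146    0.002146    0.002146   -0.001073
  Equil         5.268     0.05683      0.1489       1.668
  solve Keq expr → x = -0.001073; check Q = 838.9
Then change container volume by factor 0.8 (V_new/V_old).
Step 2:
                    C           L           M           D
  Initial       6.585     0.07103      0.1862       2.085
  Change     -0.02404    -0.02404    -0.02404     0.01202
  Equil         6.561       0.047      0.1621       2.097
  solve Keq expr → x = 0.01202; check Q = 838.9
Then add 1.327 M of C.
Step 3:
                    C           L           M           D
  Initial       7.888       0.047      0.1621       2.097
  Change    -0.006271   -0.006271   -0.006271    0.003135
  Equil         7.882     0.04072      0.1559         2.1
  solve Keq expr → x = 0.003135; check Q = 838.9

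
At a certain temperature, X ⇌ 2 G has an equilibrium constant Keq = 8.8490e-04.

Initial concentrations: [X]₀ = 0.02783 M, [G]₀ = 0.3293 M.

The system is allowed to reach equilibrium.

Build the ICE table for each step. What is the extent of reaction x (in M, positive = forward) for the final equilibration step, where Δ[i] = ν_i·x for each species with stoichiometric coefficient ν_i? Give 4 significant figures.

Q₀ = 3.896 vs Keq = 8.8490e-04 ⇒ Q>K, reverse
Step 1:
                   X          G
  init       0.02783     0.3293
  Δ           0.1582    -0.3165
  eq          0.1861    0.01283
  solve Keq expr → x = -0.1582; check Q = 8.8490e-04

x = -0.1582 M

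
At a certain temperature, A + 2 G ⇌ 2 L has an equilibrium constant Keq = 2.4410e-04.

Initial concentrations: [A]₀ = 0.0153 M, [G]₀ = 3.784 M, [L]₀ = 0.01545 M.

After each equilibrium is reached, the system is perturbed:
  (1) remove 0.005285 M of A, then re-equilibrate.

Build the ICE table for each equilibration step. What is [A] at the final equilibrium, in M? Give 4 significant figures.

Q₀ = 0.00109 vs Keq = 2.4410e-04 ⇒ Q>K, reverse
Step 1:
                   A          G          L
  I           0.0153      3.784    0.01545
  C         0.003648   0.007296  -0.007296
  E          0.01895      3.791   0.008154
  solve Keq expr → x = -0.003648; check Q = 2.4410e-04
Then remove 0.005285 M of A.
Step 2:
                   A          G          L
  I          0.01366      3.791   0.008154
  C       5.4549e-04   0.001091  -0.001091
  E          0.01421      3.792   0.007063
  solve Keq expr → x = -5.4549e-04; check Q = 2.4410e-04

[A]_eq = 0.01421 M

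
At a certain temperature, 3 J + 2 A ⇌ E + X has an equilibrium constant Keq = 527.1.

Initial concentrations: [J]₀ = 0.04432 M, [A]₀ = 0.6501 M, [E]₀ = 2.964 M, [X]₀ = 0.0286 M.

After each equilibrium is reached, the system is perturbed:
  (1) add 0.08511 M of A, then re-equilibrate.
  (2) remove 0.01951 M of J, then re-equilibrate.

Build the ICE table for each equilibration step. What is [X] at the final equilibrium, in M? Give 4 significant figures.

[X]_eq = 0.01813 M

Q₀ = 2304 vs Keq = 527.1 ⇒ Q>K, reverse
Step 1:
                  J         A         E         X
  I         0.04432    0.6501     2.964    0.0286
  C         0.02078   0.01385 -0.006925 -0.006925
  E          0.0651     0.664     2.957   0.02167
  solve Keq expr → x = -0.006925; check Q = 527.1
Then add 0.08511 M of A.
Step 2:
                  J         A         E         X
  I          0.0651    0.7491     2.957   0.02167
  C       -0.003751   -0.0025   0.00125   0.00125
  E         0.06134    0.7466     2.958   0.02293
  solve Keq expr → x = 0.00125; check Q = 527.1
Then remove 0.01951 M of J.
Step 3:
                  J         A         E         X
  I         0.04183    0.7466     2.958   0.02293
  C         0.01438  0.009589 -0.004795 -0.004795
  E         0.05622    0.7561     2.954   0.01813
  solve Keq expr → x = -0.004795; check Q = 527.1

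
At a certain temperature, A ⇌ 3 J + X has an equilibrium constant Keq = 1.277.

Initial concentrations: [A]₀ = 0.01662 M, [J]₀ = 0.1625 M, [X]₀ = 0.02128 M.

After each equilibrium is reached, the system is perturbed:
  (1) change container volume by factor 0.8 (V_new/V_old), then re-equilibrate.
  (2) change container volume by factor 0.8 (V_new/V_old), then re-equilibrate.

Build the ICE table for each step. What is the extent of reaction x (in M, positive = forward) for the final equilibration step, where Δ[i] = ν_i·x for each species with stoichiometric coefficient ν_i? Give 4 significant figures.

Q₀ = 0.005494 vs Keq = 1.277 ⇒ Q<K, forward
Step 1:
                   A          J          X
  init       0.01662     0.1625    0.02128
  Δ         -0.01634    0.04902    0.01634
  eq      2.7882e-04     0.2115    0.03762
  solve Keq expr → x = 0.01634; check Q = 1.277
Then change container volume by factor 0.8 (V_new/V_old).
Step 2:
                   A          J          X
  init    3.4852e-04     0.2644    0.04703
  Δ       3.2021e-04 -9.6062e-04 -3.2021e-04
  eq      6.6873e-04     0.2634    0.04671
  solve Keq expr → x = -3.2021e-04; check Q = 1.277
Then change container volume by factor 0.8 (V_new/V_old).
Step 3:
                   A          J          X
  init    8.3591e-04     0.3293    0.05838
  Δ       7.4341e-04   -0.00223 -7.4341e-04
  eq        0.001579     0.3271    0.05764
  solve Keq expr → x = -7.4341e-04; check Q = 1.277

x = -7.4341e-04 M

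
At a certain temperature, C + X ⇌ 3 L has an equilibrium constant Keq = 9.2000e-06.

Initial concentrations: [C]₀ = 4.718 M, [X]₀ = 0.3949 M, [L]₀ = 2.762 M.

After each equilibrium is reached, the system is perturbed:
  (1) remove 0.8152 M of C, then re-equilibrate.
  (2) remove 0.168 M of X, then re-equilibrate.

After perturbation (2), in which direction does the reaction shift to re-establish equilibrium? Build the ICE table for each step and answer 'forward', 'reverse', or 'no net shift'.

Q₀ = 11.31 vs Keq = 9.2000e-06 ⇒ Q>K, reverse
Step 1:
                    C           X           L
  init          4.718      0.3949       2.762
  Δ            0.9071      0.9071      -2.721
  eq            5.625       1.302     0.04069
  solve Keq expr → x = -0.9071; check Q = 9.2000e-06
Then remove 0.8152 M of C.
Step 2:
                    C           X           L
  init           4.81       1.302     0.04069
  Δ        6.8684e-04  6.8684e-04   -0.002061
  eq            4.811       1.303     0.03863
  solve Keq expr → x = -6.8684e-04; check Q = 9.2000e-06
Then remove 0.168 M of X.
Step 3:
                    C           X           L
  init          4.811       1.135     0.03863
  Δ        5.7665e-04  5.7665e-04    -0.00173
  eq            4.811       1.135      0.0369
  solve Keq expr → x = -5.7665e-04; check Q = 9.2000e-06

Direction: reverse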